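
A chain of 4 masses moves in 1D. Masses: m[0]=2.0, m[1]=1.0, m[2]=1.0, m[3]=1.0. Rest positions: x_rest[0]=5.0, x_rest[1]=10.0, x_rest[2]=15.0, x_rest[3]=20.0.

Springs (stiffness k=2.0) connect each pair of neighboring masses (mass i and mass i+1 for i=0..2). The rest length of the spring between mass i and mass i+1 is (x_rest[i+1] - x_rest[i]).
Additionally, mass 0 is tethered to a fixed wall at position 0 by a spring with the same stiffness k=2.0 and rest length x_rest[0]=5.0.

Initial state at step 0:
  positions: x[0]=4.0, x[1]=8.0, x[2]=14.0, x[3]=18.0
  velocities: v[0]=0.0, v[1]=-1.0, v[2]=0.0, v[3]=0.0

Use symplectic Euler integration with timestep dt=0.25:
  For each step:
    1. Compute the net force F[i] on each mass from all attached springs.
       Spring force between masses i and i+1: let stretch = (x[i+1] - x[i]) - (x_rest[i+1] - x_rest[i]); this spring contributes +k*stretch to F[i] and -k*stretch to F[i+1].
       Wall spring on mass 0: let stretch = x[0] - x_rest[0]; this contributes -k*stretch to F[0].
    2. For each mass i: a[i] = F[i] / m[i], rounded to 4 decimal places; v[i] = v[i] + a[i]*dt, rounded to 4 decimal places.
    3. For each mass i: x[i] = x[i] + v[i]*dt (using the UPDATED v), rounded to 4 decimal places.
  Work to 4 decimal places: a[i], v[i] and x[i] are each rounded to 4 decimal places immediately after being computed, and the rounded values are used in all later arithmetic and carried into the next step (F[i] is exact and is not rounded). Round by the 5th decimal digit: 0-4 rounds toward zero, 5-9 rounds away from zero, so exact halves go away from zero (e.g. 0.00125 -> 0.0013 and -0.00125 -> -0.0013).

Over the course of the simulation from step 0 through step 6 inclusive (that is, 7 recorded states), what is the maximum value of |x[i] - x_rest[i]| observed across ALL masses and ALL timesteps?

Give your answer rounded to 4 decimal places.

Answer: 2.3811

Derivation:
Step 0: x=[4.0000 8.0000 14.0000 18.0000] v=[0.0000 -1.0000 0.0000 0.0000]
Step 1: x=[4.0000 8.0000 13.7500 18.1250] v=[0.0000 0.0000 -1.0000 0.5000]
Step 2: x=[4.0000 8.2188 13.3281 18.3281] v=[0.0000 0.8750 -1.6875 0.8125]
Step 3: x=[4.0137 8.5489 12.8926 18.5312] v=[0.0547 1.3203 -1.7422 0.8125]
Step 4: x=[4.0600 8.8551 12.6189 18.6545] v=[0.1851 1.2246 -1.0948 0.4932]
Step 5: x=[4.1522 9.0324 12.6292 18.6484] v=[0.3689 0.7090 0.0411 -0.0246]
Step 6: x=[4.2899 9.0492 12.9423 18.5149] v=[0.5509 0.0673 1.2523 -0.5342]
Max displacement = 2.3811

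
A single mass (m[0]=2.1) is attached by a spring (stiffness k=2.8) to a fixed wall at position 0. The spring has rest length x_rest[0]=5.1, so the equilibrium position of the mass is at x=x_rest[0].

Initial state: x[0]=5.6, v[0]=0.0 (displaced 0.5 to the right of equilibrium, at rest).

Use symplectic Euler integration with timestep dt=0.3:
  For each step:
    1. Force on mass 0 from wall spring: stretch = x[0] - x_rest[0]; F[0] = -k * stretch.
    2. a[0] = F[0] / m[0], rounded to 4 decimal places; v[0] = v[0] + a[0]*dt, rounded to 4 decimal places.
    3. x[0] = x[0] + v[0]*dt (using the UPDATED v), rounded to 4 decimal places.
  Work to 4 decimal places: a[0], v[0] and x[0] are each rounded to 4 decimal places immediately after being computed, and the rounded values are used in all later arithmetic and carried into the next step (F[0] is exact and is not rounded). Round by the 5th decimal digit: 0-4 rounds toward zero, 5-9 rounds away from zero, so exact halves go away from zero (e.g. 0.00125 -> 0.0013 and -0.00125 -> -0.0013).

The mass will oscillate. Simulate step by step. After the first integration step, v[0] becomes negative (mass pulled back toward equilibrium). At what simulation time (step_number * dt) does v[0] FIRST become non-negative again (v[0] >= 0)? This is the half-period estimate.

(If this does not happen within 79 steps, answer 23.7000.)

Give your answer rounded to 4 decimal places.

Answer: 3.0000

Derivation:
Step 0: x=[5.6000] v=[0.0000]
Step 1: x=[5.5400] v=[-0.2000]
Step 2: x=[5.4272] v=[-0.3760]
Step 3: x=[5.2751] v=[-0.5069]
Step 4: x=[5.1020] v=[-0.5770]
Step 5: x=[4.9287] v=[-0.5778]
Step 6: x=[4.7759] v=[-0.5093]
Step 7: x=[4.6620] v=[-0.3797]
Step 8: x=[4.6007] v=[-0.2045]
Step 9: x=[4.5993] v=[-0.0048]
Step 10: x=[4.6580] v=[0.1955]
First v>=0 after going negative at step 10, time=3.0000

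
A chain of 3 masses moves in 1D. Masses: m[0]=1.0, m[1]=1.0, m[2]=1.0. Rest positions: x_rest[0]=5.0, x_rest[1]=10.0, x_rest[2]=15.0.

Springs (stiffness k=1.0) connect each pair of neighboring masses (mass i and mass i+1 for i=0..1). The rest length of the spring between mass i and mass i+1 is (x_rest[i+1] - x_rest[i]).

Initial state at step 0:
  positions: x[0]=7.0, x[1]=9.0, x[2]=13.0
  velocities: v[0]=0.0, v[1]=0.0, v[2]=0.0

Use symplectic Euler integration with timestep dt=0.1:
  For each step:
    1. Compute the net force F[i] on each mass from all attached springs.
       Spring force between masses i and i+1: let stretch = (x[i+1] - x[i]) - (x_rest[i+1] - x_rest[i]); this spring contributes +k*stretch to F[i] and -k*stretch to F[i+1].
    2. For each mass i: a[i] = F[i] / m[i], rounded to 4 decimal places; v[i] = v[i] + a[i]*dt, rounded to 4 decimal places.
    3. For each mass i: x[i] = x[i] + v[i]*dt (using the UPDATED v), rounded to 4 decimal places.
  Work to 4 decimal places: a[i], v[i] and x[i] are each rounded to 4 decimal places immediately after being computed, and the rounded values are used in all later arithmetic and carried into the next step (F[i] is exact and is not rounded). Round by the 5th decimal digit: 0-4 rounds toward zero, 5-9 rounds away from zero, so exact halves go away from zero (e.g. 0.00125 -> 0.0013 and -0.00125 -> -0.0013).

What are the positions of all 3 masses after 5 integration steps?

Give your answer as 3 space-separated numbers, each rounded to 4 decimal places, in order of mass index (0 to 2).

Step 0: x=[7.0000 9.0000 13.0000] v=[0.0000 0.0000 0.0000]
Step 1: x=[6.9700 9.0200 13.0100] v=[-0.3000 0.2000 0.1000]
Step 2: x=[6.9105 9.0594 13.0301] v=[-0.5950 0.3940 0.2010]
Step 3: x=[6.8225 9.1170 13.0605] v=[-0.8801 0.5762 0.3039]
Step 4: x=[6.7074 9.1911 13.1015] v=[-1.1507 0.7411 0.4096]
Step 5: x=[6.5672 9.2795 13.1534] v=[-1.4023 0.8838 0.5186]

Answer: 6.5672 9.2795 13.1534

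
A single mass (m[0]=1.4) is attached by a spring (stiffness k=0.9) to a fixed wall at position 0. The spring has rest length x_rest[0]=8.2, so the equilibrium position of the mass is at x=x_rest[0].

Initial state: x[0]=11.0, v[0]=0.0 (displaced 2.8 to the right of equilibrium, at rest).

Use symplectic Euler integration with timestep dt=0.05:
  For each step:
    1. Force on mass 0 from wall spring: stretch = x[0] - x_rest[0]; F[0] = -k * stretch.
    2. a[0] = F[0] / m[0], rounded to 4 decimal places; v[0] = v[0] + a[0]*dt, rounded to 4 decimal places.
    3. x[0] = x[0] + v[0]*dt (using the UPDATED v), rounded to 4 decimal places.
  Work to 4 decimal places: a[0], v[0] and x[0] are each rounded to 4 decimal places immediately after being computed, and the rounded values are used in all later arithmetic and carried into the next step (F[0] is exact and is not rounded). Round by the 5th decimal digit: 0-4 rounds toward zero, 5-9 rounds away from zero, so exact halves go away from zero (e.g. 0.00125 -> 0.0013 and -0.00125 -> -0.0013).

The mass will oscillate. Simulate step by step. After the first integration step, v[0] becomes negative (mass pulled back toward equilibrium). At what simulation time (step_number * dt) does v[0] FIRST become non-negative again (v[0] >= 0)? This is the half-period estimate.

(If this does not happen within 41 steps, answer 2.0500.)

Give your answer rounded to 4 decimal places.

Answer: 2.0500

Derivation:
Step 0: x=[11.0000] v=[0.0000]
Step 1: x=[10.9955] v=[-0.0900]
Step 2: x=[10.9865] v=[-0.1799]
Step 3: x=[10.9730] v=[-0.2695]
Step 4: x=[10.9551] v=[-0.3586]
Step 5: x=[10.9327] v=[-0.4472]
Step 6: x=[10.9060] v=[-0.5350]
Step 7: x=[10.8749] v=[-0.6220]
Step 8: x=[10.8395] v=[-0.7080]
Step 9: x=[10.7999] v=[-0.7928]
Step 10: x=[10.7561] v=[-0.8764]
Step 11: x=[10.7082] v=[-0.9586]
Step 12: x=[10.6562] v=[-1.0392]
Step 13: x=[10.6003] v=[-1.1182]
Step 14: x=[10.5405] v=[-1.1954]
Step 15: x=[10.4770] v=[-1.2706]
Step 16: x=[10.4098] v=[-1.3438]
Step 17: x=[10.3391] v=[-1.4148]
Step 18: x=[10.2649] v=[-1.4836]
Step 19: x=[10.1874] v=[-1.5500]
Step 20: x=[10.1067] v=[-1.6139]
Step 21: x=[10.0229] v=[-1.6752]
Step 22: x=[9.9362] v=[-1.7338]
Step 23: x=[9.8467] v=[-1.7896]
Step 24: x=[9.7546] v=[-1.8425]
Step 25: x=[9.6600] v=[-1.8925]
Step 26: x=[9.5630] v=[-1.9394]
Step 27: x=[9.4638] v=[-1.9832]
Step 28: x=[9.3626] v=[-2.0238]
Step 29: x=[9.2595] v=[-2.0612]
Step 30: x=[9.1547] v=[-2.0953]
Step 31: x=[9.0484] v=[-2.1260]
Step 32: x=[8.9407] v=[-2.1533]
Step 33: x=[8.8318] v=[-2.1771]
Step 34: x=[8.7219] v=[-2.1974]
Step 35: x=[8.6112] v=[-2.2142]
Step 36: x=[8.4998] v=[-2.2274]
Step 37: x=[8.3880] v=[-2.2370]
Step 38: x=[8.2759] v=[-2.2430]
Step 39: x=[8.1636] v=[-2.2454]
Step 40: x=[8.0514] v=[-2.2442]
Step 41: x=[7.9394] v=[-2.2394]
v[0] did not become non-negative within 41 steps; using fallback time=2.0500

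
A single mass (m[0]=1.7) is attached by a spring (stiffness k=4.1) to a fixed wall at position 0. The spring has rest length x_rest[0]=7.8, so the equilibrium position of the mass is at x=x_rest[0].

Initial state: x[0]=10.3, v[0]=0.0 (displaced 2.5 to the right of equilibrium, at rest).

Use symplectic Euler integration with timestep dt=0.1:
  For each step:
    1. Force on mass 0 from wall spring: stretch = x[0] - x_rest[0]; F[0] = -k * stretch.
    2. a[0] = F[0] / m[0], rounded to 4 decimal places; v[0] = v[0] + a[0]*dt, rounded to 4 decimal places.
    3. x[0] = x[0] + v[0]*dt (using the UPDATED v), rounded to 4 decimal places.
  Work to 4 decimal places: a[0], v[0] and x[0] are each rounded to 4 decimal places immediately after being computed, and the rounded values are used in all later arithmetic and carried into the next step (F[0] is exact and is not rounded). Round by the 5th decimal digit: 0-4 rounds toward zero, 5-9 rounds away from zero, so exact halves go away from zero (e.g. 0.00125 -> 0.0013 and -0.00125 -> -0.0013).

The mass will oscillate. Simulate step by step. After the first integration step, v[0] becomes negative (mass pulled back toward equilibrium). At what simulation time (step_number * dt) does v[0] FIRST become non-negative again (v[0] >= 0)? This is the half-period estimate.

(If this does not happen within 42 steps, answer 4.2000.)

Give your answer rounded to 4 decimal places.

Step 0: x=[10.3000] v=[0.0000]
Step 1: x=[10.2397] v=[-0.6029]
Step 2: x=[10.1206] v=[-1.1913]
Step 3: x=[9.9455] v=[-1.7510]
Step 4: x=[9.7187] v=[-2.2684]
Step 5: x=[9.4456] v=[-2.7312]
Step 6: x=[9.1328] v=[-3.1281]
Step 7: x=[8.7879] v=[-3.4495]
Step 8: x=[8.4191] v=[-3.6878]
Step 9: x=[8.0354] v=[-3.8371]
Step 10: x=[7.6460] v=[-3.8939]
Step 11: x=[7.2603] v=[-3.8568]
Step 12: x=[6.8876] v=[-3.7266]
Step 13: x=[6.5369] v=[-3.5066]
Step 14: x=[6.2167] v=[-3.2020]
Step 15: x=[5.9347] v=[-2.8202]
Step 16: x=[5.6977] v=[-2.3703]
Step 17: x=[5.5114] v=[-1.8633]
Step 18: x=[5.3803] v=[-1.3113]
Step 19: x=[5.3075] v=[-0.7277]
Step 20: x=[5.2948] v=[-0.1266]
Step 21: x=[5.3426] v=[0.4776]
First v>=0 after going negative at step 21, time=2.1000

Answer: 2.1000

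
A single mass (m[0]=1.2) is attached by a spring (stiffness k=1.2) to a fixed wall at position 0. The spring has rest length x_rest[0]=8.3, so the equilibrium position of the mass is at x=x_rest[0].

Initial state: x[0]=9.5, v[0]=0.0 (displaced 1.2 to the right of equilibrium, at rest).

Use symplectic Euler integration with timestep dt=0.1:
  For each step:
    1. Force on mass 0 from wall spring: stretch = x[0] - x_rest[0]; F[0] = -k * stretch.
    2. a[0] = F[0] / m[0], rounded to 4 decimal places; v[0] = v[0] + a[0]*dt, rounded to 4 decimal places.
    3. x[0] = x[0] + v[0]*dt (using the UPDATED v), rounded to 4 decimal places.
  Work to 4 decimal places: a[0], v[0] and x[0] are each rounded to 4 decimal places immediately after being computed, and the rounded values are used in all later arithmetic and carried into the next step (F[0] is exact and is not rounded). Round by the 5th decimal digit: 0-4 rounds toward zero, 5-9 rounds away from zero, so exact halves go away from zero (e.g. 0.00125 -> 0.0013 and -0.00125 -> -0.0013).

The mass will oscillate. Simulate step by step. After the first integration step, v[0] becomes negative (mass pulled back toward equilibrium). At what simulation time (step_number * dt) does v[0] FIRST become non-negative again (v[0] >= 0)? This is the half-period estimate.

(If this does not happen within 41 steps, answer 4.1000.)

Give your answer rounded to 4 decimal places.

Step 0: x=[9.5000] v=[0.0000]
Step 1: x=[9.4880] v=[-0.1200]
Step 2: x=[9.4641] v=[-0.2388]
Step 3: x=[9.4286] v=[-0.3552]
Step 4: x=[9.3818] v=[-0.4681]
Step 5: x=[9.3242] v=[-0.5763]
Step 6: x=[9.2563] v=[-0.6787]
Step 7: x=[9.1789] v=[-0.7743]
Step 8: x=[9.0927] v=[-0.8622]
Step 9: x=[8.9986] v=[-0.9415]
Step 10: x=[8.8975] v=[-1.0114]
Step 11: x=[8.7904] v=[-1.0712]
Step 12: x=[8.6784] v=[-1.1202]
Step 13: x=[8.5626] v=[-1.1580]
Step 14: x=[8.4442] v=[-1.1843]
Step 15: x=[8.3243] v=[-1.1987]
Step 16: x=[8.2042] v=[-1.2011]
Step 17: x=[8.0851] v=[-1.1915]
Step 18: x=[7.9681] v=[-1.1700]
Step 19: x=[7.8544] v=[-1.1368]
Step 20: x=[7.7452] v=[-1.0922]
Step 21: x=[7.6415] v=[-1.0367]
Step 22: x=[7.5444] v=[-0.9709]
Step 23: x=[7.4549] v=[-0.8953]
Step 24: x=[7.3738] v=[-0.8108]
Step 25: x=[7.3020] v=[-0.7182]
Step 26: x=[7.2402] v=[-0.6184]
Step 27: x=[7.1890] v=[-0.5124]
Step 28: x=[7.1489] v=[-0.4013]
Step 29: x=[7.1203] v=[-0.2862]
Step 30: x=[7.1035] v=[-0.1682]
Step 31: x=[7.0986] v=[-0.0486]
Step 32: x=[7.1058] v=[0.0715]
First v>=0 after going negative at step 32, time=3.2000

Answer: 3.2000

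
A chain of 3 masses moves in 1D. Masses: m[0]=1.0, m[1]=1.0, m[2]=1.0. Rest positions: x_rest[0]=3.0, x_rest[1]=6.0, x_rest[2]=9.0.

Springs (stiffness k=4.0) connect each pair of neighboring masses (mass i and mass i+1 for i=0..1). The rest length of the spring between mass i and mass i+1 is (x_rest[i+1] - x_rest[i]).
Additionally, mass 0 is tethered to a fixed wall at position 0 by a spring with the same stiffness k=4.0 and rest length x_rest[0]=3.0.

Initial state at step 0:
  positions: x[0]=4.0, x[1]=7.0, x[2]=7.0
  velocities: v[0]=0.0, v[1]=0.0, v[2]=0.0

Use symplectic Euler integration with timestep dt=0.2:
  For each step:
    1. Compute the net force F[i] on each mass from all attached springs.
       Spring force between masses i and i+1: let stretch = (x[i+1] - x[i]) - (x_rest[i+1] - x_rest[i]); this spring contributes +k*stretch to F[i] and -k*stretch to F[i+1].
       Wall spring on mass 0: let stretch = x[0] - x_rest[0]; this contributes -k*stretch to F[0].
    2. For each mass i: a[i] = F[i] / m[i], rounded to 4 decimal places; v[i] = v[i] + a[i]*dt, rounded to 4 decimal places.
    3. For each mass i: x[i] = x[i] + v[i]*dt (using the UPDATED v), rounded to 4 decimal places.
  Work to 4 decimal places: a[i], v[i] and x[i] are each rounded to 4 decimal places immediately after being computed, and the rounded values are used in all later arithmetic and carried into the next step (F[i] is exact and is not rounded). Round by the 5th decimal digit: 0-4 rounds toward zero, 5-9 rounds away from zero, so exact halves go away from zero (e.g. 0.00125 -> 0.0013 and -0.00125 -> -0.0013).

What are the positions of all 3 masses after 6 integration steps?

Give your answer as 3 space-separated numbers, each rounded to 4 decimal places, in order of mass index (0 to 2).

Answer: 1.1915 5.1650 10.1716

Derivation:
Step 0: x=[4.0000 7.0000 7.0000] v=[0.0000 0.0000 0.0000]
Step 1: x=[3.8400 6.5200 7.4800] v=[-0.8000 -2.4000 2.4000]
Step 2: x=[3.4944 5.7648 8.2864] v=[-1.7280 -3.7760 4.0320]
Step 3: x=[2.9530 5.0498 9.1693] v=[-2.7072 -3.5750 4.4147]
Step 4: x=[2.2746 4.6584 9.8731] v=[-3.3922 -1.9568 3.5191]
Step 5: x=[1.6136 4.7200 10.2226] v=[-3.3048 0.3079 1.7473]
Step 6: x=[1.1915 5.1650 10.1716] v=[-2.1106 2.2249 -0.2548]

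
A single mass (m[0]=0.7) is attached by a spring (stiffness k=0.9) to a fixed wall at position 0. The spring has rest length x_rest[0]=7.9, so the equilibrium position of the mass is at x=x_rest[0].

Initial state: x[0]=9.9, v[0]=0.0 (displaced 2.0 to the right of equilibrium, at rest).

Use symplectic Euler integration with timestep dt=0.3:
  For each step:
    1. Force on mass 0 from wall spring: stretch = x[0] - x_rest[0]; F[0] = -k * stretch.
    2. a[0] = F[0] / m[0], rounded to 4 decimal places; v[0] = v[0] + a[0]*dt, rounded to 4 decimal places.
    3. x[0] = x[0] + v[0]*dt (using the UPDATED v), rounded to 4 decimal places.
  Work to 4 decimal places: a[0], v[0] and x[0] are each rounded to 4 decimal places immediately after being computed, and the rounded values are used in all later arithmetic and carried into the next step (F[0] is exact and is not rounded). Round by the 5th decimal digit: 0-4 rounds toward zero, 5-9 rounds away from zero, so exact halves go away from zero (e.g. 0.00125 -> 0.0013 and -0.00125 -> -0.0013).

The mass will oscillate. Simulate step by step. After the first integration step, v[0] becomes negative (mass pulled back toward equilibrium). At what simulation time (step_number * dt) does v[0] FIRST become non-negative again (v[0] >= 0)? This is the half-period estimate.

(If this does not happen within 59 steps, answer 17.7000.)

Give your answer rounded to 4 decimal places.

Step 0: x=[9.9000] v=[0.0000]
Step 1: x=[9.6686] v=[-0.7714]
Step 2: x=[9.2325] v=[-1.4536]
Step 3: x=[8.6422] v=[-1.9676]
Step 4: x=[7.9660] v=[-2.2539]
Step 5: x=[7.2822] v=[-2.2794]
Step 6: x=[6.6699] v=[-2.0411]
Step 7: x=[6.1999] v=[-1.5666]
Step 8: x=[5.9266] v=[-0.9109]
Step 9: x=[5.8817] v=[-0.1497]
Step 10: x=[6.0703] v=[0.6288]
First v>=0 after going negative at step 10, time=3.0000

Answer: 3.0000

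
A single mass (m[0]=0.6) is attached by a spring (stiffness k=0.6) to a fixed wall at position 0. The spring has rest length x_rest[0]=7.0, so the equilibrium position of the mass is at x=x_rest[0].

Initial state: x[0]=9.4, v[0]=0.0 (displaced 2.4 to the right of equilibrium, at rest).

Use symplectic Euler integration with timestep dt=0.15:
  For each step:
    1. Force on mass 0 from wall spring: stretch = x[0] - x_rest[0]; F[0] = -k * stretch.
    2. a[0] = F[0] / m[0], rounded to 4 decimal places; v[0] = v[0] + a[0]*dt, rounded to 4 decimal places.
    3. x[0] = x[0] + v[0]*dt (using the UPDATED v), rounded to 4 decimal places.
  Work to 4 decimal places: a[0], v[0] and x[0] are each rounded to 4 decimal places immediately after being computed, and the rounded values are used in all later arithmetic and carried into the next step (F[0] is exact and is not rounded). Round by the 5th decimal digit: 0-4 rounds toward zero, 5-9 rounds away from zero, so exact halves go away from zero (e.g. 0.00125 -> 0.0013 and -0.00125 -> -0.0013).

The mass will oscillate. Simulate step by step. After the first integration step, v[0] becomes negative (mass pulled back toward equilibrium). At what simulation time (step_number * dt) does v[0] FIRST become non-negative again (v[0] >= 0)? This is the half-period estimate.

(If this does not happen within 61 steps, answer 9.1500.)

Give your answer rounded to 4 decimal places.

Answer: 3.1500

Derivation:
Step 0: x=[9.4000] v=[0.0000]
Step 1: x=[9.3460] v=[-0.3600]
Step 2: x=[9.2392] v=[-0.7119]
Step 3: x=[9.0820] v=[-1.0478]
Step 4: x=[8.8780] v=[-1.3601]
Step 5: x=[8.6317] v=[-1.6418]
Step 6: x=[8.3487] v=[-1.8866]
Step 7: x=[8.0354] v=[-2.0889]
Step 8: x=[7.6988] v=[-2.2442]
Step 9: x=[7.3465] v=[-2.3490]
Step 10: x=[6.9864] v=[-2.4010]
Step 11: x=[6.6266] v=[-2.3990]
Step 12: x=[6.2752] v=[-2.3430]
Step 13: x=[5.9401] v=[-2.2343]
Step 14: x=[5.6288] v=[-2.0753]
Step 15: x=[5.3484] v=[-1.8696]
Step 16: x=[5.1051] v=[-1.6219]
Step 17: x=[4.9044] v=[-1.3377]
Step 18: x=[4.7509] v=[-1.0234]
Step 19: x=[4.6480] v=[-0.6860]
Step 20: x=[4.5980] v=[-0.3332]
Step 21: x=[4.6021] v=[0.0271]
First v>=0 after going negative at step 21, time=3.1500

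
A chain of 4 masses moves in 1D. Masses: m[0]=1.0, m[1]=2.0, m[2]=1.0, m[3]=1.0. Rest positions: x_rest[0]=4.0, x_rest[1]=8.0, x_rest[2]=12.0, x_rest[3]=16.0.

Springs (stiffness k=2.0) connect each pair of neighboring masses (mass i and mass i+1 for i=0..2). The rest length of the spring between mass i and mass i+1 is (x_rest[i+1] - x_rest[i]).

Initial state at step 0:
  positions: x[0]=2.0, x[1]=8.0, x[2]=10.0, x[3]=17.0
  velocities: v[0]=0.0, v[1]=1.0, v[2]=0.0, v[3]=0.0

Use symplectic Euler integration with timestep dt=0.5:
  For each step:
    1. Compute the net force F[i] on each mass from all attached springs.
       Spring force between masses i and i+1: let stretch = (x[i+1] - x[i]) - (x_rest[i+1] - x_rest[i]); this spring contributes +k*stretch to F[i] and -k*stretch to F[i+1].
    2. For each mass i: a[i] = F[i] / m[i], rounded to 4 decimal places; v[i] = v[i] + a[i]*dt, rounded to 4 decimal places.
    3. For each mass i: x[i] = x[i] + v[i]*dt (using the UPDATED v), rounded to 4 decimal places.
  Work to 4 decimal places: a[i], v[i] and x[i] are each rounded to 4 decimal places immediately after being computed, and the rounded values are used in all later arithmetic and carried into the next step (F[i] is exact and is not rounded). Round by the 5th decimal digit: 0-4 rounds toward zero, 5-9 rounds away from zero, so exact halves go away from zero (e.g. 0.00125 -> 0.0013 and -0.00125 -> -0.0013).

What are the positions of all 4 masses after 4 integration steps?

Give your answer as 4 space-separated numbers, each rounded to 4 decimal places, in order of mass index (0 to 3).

Answer: 5.0313 8.8125 9.8125 16.5313

Derivation:
Step 0: x=[2.0000 8.0000 10.0000 17.0000] v=[0.0000 1.0000 0.0000 0.0000]
Step 1: x=[3.0000 7.5000 12.5000 15.5000] v=[2.0000 -1.0000 5.0000 -3.0000]
Step 2: x=[4.2500 7.1250 14.0000 14.5000] v=[2.5000 -0.7500 3.0000 -2.0000]
Step 3: x=[4.9375 7.7500 12.3125 15.2500] v=[1.3750 1.2500 -3.3750 1.5000]
Step 4: x=[5.0313 8.8125 9.8125 16.5313] v=[0.1875 2.1250 -5.0000 2.5625]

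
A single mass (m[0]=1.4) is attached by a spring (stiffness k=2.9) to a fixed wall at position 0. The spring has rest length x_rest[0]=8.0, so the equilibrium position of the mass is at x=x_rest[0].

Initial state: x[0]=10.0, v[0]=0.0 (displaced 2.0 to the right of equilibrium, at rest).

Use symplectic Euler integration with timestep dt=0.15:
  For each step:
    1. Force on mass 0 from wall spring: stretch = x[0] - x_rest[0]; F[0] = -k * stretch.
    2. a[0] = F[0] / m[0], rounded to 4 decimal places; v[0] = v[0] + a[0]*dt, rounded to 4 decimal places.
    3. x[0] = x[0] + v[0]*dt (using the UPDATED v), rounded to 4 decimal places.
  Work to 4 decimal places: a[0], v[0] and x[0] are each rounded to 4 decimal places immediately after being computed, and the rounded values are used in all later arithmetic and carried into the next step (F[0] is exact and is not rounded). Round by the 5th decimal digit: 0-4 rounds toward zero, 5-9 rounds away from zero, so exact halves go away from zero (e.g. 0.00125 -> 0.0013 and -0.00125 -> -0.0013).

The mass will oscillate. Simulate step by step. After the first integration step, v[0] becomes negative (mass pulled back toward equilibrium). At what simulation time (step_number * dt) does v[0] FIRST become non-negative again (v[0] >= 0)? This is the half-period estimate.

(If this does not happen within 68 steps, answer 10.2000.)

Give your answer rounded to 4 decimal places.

Step 0: x=[10.0000] v=[0.0000]
Step 1: x=[9.9068] v=[-0.6214]
Step 2: x=[9.7247] v=[-1.2139]
Step 3: x=[9.4622] v=[-1.7498]
Step 4: x=[9.1316] v=[-2.2041]
Step 5: x=[8.7482] v=[-2.5557]
Step 6: x=[8.3300] v=[-2.7882]
Step 7: x=[7.8964] v=[-2.8907]
Step 8: x=[7.4676] v=[-2.8585]
Step 9: x=[7.0636] v=[-2.6931]
Step 10: x=[6.7033] v=[-2.4021]
Step 11: x=[6.4034] v=[-1.9992]
Step 12: x=[6.1779] v=[-1.5031]
Step 13: x=[6.0374] v=[-0.9369]
Step 14: x=[5.9883] v=[-0.3271]
Step 15: x=[6.0330] v=[0.2980]
First v>=0 after going negative at step 15, time=2.2500

Answer: 2.2500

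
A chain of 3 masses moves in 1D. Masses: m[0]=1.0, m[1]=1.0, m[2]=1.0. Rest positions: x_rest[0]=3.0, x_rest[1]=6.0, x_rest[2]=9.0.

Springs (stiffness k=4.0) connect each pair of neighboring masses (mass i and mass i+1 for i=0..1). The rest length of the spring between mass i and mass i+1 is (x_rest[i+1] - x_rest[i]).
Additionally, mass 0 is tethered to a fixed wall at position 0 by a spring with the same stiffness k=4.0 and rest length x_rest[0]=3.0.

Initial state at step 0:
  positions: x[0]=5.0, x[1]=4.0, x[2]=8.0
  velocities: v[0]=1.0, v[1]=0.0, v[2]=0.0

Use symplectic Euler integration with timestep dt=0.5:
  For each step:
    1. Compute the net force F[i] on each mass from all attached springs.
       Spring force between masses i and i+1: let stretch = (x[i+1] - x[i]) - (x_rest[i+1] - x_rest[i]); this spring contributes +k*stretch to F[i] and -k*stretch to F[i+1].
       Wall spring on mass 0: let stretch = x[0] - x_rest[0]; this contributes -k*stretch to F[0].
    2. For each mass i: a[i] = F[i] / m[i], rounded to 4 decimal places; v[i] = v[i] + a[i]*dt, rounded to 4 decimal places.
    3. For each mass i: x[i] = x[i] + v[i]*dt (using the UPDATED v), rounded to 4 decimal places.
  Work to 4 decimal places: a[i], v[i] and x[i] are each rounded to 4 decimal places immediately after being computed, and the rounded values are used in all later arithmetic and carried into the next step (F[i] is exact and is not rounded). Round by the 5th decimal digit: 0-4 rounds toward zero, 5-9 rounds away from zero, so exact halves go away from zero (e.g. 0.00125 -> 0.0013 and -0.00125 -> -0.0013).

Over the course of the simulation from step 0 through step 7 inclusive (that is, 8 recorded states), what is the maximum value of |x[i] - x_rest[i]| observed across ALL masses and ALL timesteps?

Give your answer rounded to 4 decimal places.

Step 0: x=[5.0000 4.0000 8.0000] v=[1.0000 0.0000 0.0000]
Step 1: x=[-0.5000 9.0000 7.0000] v=[-11.0000 10.0000 -2.0000]
Step 2: x=[4.0000 2.5000 11.0000] v=[9.0000 -13.0000 8.0000]
Step 3: x=[3.0000 6.0000 9.5000] v=[-2.0000 7.0000 -3.0000]
Step 4: x=[2.0000 10.0000 7.5000] v=[-2.0000 8.0000 -4.0000]
Step 5: x=[7.0000 3.5000 11.0000] v=[10.0000 -13.0000 7.0000]
Step 6: x=[1.5000 8.0000 10.0000] v=[-11.0000 9.0000 -2.0000]
Step 7: x=[1.0000 8.0000 10.0000] v=[-1.0000 0.0000 0.0000]
Max displacement = 4.0000

Answer: 4.0000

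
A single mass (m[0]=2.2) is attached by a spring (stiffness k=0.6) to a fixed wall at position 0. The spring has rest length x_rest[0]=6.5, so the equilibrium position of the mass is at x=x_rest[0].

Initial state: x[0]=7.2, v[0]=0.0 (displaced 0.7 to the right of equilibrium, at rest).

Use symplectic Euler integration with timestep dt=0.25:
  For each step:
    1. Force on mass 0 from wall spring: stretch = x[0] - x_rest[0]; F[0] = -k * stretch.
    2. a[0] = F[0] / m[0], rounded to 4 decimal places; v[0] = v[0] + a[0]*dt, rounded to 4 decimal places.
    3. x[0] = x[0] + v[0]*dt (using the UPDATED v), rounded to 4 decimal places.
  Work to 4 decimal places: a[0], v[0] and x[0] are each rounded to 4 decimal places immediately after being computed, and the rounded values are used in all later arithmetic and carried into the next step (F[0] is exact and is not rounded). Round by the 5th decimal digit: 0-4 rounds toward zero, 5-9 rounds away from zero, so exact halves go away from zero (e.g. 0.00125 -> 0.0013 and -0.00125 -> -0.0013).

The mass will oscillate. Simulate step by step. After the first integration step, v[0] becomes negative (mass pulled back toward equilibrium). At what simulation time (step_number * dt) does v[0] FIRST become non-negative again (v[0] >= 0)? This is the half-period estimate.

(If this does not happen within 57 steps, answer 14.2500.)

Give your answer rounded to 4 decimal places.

Step 0: x=[7.2000] v=[0.0000]
Step 1: x=[7.1881] v=[-0.0477]
Step 2: x=[7.1645] v=[-0.0946]
Step 3: x=[7.1295] v=[-0.1399]
Step 4: x=[7.0838] v=[-0.1828]
Step 5: x=[7.0282] v=[-0.2226]
Step 6: x=[6.9636] v=[-0.2586]
Step 7: x=[6.8911] v=[-0.2902]
Step 8: x=[6.8119] v=[-0.3169]
Step 9: x=[6.7274] v=[-0.3382]
Step 10: x=[6.6390] v=[-0.3537]
Step 11: x=[6.5482] v=[-0.3632]
Step 12: x=[6.4566] v=[-0.3665]
Step 13: x=[6.3657] v=[-0.3636]
Step 14: x=[6.2771] v=[-0.3545]
Step 15: x=[6.1923] v=[-0.3393]
Step 16: x=[6.1127] v=[-0.3183]
Step 17: x=[6.0397] v=[-0.2919]
Step 18: x=[5.9746] v=[-0.2605]
Step 19: x=[5.9184] v=[-0.2247]
Step 20: x=[5.8721] v=[-0.1851]
Step 21: x=[5.8365] v=[-0.1423]
Step 22: x=[5.8122] v=[-0.0971]
Step 23: x=[5.7997] v=[-0.0502]
Step 24: x=[5.7991] v=[-0.0025]
Step 25: x=[5.8104] v=[0.0453]
First v>=0 after going negative at step 25, time=6.2500

Answer: 6.2500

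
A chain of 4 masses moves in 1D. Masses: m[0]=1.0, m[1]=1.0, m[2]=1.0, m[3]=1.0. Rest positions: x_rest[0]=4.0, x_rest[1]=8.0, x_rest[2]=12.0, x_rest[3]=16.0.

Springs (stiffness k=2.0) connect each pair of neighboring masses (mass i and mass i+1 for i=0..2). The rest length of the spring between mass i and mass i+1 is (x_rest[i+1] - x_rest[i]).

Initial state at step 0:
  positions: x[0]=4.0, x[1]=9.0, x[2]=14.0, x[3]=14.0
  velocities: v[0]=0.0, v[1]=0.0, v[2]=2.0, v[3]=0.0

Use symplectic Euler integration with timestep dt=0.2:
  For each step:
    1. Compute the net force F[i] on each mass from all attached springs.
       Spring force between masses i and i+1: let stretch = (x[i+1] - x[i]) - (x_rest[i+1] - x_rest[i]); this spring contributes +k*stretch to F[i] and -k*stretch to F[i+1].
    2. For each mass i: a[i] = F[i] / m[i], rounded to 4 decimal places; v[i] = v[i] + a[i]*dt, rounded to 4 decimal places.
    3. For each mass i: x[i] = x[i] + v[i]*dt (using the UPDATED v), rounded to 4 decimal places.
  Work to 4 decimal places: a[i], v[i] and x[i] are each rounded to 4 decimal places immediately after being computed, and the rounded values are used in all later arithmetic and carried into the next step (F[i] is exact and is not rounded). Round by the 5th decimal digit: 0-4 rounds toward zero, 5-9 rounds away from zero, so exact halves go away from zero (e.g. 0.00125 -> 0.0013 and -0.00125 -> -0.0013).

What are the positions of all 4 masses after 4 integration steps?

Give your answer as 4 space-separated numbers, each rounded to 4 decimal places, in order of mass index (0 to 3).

Step 0: x=[4.0000 9.0000 14.0000 14.0000] v=[0.0000 0.0000 2.0000 0.0000]
Step 1: x=[4.0800 9.0000 14.0000 14.3200] v=[0.4000 0.0000 0.0000 1.6000]
Step 2: x=[4.2336 9.0064 13.6256 14.9344] v=[0.7680 0.0320 -1.8720 3.0720]
Step 3: x=[4.4490 9.0005 12.9864 15.7641] v=[1.0771 -0.0294 -3.1962 4.1485]
Step 4: x=[4.7085 8.9494 12.2505 16.6916] v=[1.2977 -0.2556 -3.6795 4.6374]

Answer: 4.7085 8.9494 12.2505 16.6916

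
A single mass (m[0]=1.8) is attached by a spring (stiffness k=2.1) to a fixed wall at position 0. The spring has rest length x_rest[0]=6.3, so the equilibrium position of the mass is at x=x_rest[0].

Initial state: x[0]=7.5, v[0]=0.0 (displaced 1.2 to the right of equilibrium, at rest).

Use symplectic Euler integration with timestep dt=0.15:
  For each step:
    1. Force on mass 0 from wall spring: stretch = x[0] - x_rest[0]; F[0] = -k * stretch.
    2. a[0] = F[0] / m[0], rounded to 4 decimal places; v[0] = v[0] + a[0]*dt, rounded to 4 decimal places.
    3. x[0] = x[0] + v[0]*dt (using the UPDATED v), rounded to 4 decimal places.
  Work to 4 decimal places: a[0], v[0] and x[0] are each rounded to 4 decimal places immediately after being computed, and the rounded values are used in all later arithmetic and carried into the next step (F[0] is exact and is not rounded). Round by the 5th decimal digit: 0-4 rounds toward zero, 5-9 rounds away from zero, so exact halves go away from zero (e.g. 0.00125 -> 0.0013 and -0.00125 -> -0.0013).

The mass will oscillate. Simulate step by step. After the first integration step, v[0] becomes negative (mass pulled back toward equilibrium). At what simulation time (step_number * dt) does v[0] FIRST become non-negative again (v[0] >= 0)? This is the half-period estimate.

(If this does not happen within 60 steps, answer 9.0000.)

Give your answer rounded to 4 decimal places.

Step 0: x=[7.5000] v=[0.0000]
Step 1: x=[7.4685] v=[-0.2100]
Step 2: x=[7.4063] v=[-0.4145]
Step 3: x=[7.3151] v=[-0.6081]
Step 4: x=[7.1972] v=[-0.7857]
Step 5: x=[7.0558] v=[-0.9427]
Step 6: x=[6.8946] v=[-1.0750]
Step 7: x=[6.7177] v=[-1.1791]
Step 8: x=[6.5299] v=[-1.2522]
Step 9: x=[6.3360] v=[-1.2924]
Step 10: x=[6.1412] v=[-1.2987]
Step 11: x=[5.9506] v=[-1.2709]
Step 12: x=[5.7691] v=[-1.2098]
Step 13: x=[5.6016] v=[-1.1169]
Step 14: x=[5.4524] v=[-0.9947]
Step 15: x=[5.3254] v=[-0.8464]
Step 16: x=[5.2240] v=[-0.6759]
Step 17: x=[5.1509] v=[-0.4876]
Step 18: x=[5.1079] v=[-0.2865]
Step 19: x=[5.0962] v=[-0.0779]
Step 20: x=[5.1161] v=[0.1328]
First v>=0 after going negative at step 20, time=3.0000

Answer: 3.0000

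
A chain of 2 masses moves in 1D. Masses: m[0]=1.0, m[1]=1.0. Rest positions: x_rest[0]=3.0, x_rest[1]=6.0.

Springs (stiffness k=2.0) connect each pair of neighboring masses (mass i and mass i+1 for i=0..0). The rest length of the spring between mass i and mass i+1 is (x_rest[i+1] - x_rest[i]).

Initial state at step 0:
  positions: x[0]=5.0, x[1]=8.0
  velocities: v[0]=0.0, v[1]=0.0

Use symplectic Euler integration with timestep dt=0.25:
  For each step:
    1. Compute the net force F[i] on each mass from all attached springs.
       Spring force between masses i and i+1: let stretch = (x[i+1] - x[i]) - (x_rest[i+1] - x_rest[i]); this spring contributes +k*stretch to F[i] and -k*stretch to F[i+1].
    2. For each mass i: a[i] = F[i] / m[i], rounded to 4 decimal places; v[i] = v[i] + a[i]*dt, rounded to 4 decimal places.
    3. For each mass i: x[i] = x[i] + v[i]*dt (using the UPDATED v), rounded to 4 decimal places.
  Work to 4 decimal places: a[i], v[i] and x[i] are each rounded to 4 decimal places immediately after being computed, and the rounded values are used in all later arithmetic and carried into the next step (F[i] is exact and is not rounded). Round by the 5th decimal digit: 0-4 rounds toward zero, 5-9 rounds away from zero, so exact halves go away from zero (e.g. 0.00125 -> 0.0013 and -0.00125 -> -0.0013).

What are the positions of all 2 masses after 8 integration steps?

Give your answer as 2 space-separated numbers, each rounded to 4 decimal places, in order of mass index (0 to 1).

Step 0: x=[5.0000 8.0000] v=[0.0000 0.0000]
Step 1: x=[5.0000 8.0000] v=[0.0000 0.0000]
Step 2: x=[5.0000 8.0000] v=[0.0000 0.0000]
Step 3: x=[5.0000 8.0000] v=[0.0000 0.0000]
Step 4: x=[5.0000 8.0000] v=[0.0000 0.0000]
Step 5: x=[5.0000 8.0000] v=[0.0000 0.0000]
Step 6: x=[5.0000 8.0000] v=[0.0000 0.0000]
Step 7: x=[5.0000 8.0000] v=[0.0000 0.0000]
Step 8: x=[5.0000 8.0000] v=[0.0000 0.0000]

Answer: 5.0000 8.0000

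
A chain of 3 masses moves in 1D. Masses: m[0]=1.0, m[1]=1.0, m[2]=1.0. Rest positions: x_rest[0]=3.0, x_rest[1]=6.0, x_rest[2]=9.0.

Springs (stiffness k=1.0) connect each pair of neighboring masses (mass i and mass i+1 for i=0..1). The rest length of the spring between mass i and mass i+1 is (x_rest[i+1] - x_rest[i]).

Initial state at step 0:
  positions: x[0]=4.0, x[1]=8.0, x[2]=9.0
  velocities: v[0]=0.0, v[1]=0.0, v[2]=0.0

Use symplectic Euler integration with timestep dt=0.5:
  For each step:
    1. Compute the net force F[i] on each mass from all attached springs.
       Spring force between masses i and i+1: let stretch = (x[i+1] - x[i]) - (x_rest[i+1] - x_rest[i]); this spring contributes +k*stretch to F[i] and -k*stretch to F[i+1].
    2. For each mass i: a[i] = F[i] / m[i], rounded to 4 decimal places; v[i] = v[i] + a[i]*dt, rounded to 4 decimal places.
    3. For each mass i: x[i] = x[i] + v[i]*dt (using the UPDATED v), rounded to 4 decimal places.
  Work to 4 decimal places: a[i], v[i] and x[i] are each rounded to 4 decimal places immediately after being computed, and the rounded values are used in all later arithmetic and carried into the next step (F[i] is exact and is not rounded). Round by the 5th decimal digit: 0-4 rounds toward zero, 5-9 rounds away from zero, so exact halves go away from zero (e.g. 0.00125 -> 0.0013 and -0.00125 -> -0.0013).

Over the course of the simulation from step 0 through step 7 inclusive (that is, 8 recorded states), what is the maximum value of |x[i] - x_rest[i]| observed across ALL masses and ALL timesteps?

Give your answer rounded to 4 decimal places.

Answer: 2.0065

Derivation:
Step 0: x=[4.0000 8.0000 9.0000] v=[0.0000 0.0000 0.0000]
Step 1: x=[4.2500 7.2500 9.5000] v=[0.5000 -1.5000 1.0000]
Step 2: x=[4.5000 6.3125 10.1875] v=[0.5000 -1.8750 1.3750]
Step 3: x=[4.4531 5.8906 10.6563] v=[-0.0938 -0.8438 0.9375]
Step 4: x=[4.0156 6.3008 10.6837] v=[-0.8751 0.8203 0.0547]
Step 5: x=[3.3994 7.2354 10.3653] v=[-1.2325 1.8692 -0.6368]
Step 6: x=[2.9922 7.9935 10.0144] v=[-0.8145 1.5162 -0.7018]
Step 7: x=[3.0853 8.0065 9.9083] v=[0.1862 0.0260 -0.2123]
Max displacement = 2.0065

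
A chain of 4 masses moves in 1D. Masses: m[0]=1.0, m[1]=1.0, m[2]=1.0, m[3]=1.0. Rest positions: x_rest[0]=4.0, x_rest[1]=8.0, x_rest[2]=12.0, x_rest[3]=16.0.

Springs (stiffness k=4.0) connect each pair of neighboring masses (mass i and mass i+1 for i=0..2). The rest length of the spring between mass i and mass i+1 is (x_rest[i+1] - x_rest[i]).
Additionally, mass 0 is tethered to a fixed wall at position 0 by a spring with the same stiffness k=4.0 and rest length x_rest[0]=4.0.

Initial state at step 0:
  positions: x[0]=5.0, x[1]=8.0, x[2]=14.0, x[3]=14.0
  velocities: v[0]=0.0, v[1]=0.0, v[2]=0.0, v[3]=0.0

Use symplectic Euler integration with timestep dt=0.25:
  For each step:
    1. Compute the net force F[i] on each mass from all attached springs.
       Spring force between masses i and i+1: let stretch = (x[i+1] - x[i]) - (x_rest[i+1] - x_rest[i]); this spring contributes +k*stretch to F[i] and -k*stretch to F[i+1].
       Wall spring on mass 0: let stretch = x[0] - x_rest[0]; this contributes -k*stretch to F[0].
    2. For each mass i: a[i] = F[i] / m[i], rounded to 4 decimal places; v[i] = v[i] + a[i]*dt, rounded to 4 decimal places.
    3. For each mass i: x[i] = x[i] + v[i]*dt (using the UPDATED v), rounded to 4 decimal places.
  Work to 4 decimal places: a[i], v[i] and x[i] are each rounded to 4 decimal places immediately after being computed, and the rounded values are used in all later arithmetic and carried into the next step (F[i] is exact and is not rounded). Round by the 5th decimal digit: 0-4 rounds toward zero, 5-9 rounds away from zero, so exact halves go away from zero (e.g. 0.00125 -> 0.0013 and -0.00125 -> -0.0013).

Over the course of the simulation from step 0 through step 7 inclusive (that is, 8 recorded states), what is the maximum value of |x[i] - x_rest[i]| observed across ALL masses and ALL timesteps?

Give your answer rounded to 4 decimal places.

Step 0: x=[5.0000 8.0000 14.0000 14.0000] v=[0.0000 0.0000 0.0000 0.0000]
Step 1: x=[4.5000 8.7500 12.5000 15.0000] v=[-2.0000 3.0000 -6.0000 4.0000]
Step 2: x=[3.9375 9.3750 10.6875 16.3750] v=[-2.2500 2.5000 -7.2500 5.5000]
Step 3: x=[3.7500 8.9688 9.9688 17.3281] v=[-0.7500 -1.6250 -2.8750 3.8125]
Step 4: x=[3.9297 7.5079 10.8399 17.4414] v=[0.7188 -5.8438 3.4843 0.4532]
Step 5: x=[4.0215 5.9854 12.5284 16.9043] v=[0.3673 -6.0900 6.7538 -2.1483]
Step 6: x=[3.5989 5.6077 13.6751 16.2733] v=[-1.6903 -1.5109 4.5867 -2.5242]
Step 7: x=[2.7788 6.7446 13.4545 15.9927] v=[-3.2804 4.5477 -0.8825 -1.1224]
Max displacement = 2.3923

Answer: 2.3923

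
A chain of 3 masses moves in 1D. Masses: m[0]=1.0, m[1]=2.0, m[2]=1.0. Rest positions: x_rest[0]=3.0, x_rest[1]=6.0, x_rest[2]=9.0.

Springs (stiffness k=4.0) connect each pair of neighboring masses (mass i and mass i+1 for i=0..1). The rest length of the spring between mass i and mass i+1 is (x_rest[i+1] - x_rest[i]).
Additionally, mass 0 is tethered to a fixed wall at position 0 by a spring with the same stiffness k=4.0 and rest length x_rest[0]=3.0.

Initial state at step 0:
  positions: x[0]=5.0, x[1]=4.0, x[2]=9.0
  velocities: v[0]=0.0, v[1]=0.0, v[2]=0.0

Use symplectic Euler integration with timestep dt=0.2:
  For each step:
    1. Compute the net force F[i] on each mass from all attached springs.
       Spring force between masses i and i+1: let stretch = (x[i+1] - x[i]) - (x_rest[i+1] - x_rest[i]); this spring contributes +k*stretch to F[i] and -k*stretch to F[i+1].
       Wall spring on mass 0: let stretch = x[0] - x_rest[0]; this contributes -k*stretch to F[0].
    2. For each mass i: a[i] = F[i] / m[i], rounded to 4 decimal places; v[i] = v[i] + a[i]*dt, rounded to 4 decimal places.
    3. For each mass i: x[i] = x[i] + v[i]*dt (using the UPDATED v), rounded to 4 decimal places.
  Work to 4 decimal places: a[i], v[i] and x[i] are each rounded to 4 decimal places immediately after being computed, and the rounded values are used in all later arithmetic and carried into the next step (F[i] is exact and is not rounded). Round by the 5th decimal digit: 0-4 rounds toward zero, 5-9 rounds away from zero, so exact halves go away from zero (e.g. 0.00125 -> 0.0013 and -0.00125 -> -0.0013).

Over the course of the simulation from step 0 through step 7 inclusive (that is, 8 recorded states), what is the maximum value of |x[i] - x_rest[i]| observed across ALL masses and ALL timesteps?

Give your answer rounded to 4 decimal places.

Step 0: x=[5.0000 4.0000 9.0000] v=[0.0000 0.0000 0.0000]
Step 1: x=[4.0400 4.4800 8.6800] v=[-4.8000 2.4000 -1.6000]
Step 2: x=[2.5040 5.2608 8.1680] v=[-7.6800 3.9040 -2.5600]
Step 3: x=[1.0084 6.0536 7.6708] v=[-7.4778 3.9642 -2.4858]
Step 4: x=[0.1587 6.5722 7.3949] v=[-4.2484 2.5930 -1.3796]
Step 5: x=[0.3098 6.6435 7.4673] v=[0.7554 0.3567 0.3622]
Step 6: x=[1.4247 6.2740 7.8879] v=[5.5745 -1.8473 2.1032]
Step 7: x=[3.0875 5.6457 8.5303] v=[8.3142 -3.1415 3.2121]
Max displacement = 2.8413

Answer: 2.8413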